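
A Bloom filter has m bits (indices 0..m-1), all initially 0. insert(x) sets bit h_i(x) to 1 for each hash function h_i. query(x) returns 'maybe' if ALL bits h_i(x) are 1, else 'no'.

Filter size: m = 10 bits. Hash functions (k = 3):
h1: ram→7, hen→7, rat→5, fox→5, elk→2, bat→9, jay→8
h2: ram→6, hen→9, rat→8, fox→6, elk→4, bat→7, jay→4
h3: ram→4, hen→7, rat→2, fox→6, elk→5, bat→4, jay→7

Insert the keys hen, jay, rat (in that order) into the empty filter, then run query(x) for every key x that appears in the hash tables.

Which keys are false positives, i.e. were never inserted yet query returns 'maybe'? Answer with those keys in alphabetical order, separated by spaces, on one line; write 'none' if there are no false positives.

Answer: bat elk

Derivation:
Start: bits=0000000000
After insert 'hen': sets bits 7 9 -> bits=0000000101
After insert 'jay': sets bits 4 7 8 -> bits=0000100111
After insert 'rat': sets bits 2 5 8 -> bits=0010110111
Not inserted: bat elk fox ram — query each against bits=0010110111:
query bat: checks bit4=1, bit7=1, bit9=1 (all 1) -> maybe => FALSE POSITIVE
query elk: checks bit2=1, bit4=1, bit5=1 (all 1) -> maybe => FALSE POSITIVE
query fox: checks bit5=1, bit6=0 (has a 0) -> no => not a false positive
query ram: checks bit4=1, bit6=0, bit7=1 (has a 0) -> no => not a false positive
False positives (alphabetical): bat elk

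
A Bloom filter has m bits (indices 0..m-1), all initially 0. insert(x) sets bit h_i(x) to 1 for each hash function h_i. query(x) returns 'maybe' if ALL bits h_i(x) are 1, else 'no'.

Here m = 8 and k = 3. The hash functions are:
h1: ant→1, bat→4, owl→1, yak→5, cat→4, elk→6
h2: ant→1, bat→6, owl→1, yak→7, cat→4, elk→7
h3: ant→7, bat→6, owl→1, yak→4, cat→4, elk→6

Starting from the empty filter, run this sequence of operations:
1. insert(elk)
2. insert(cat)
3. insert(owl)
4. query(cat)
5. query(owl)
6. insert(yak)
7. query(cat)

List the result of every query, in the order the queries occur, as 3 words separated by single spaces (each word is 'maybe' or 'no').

Start: bits=00000000
Op 1: insert elk -> sets bits 6 7 -> bits=00000011
Op 2: insert cat -> sets bits 4 -> bits=00001011
Op 3: insert owl -> sets bits 1 -> bits=01001011
Op 4: query cat -> checks bit4=1 (all 1) -> maybe
Op 5: query owl -> checks bit1=1 (all 1) -> maybe
Op 6: insert yak -> sets bits 4 5 7 -> bits=01001111
Op 7: query cat -> checks bit4=1 (all 1) -> maybe
Query results in order: maybe maybe maybe

Answer: maybe maybe maybe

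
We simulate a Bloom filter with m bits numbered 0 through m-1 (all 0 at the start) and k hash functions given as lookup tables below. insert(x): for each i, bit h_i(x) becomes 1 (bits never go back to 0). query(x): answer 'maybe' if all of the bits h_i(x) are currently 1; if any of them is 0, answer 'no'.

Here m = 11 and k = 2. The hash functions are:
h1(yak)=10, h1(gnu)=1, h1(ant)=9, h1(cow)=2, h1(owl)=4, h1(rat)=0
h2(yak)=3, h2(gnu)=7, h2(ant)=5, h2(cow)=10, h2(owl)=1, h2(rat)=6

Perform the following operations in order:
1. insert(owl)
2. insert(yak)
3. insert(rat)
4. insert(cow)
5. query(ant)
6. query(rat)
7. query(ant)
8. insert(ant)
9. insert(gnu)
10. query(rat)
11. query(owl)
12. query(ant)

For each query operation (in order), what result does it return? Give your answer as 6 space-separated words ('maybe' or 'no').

Answer: no maybe no maybe maybe maybe

Derivation:
Start: bits=00000000000
Op 1: insert owl -> sets bits 1 4 -> bits=01001000000
Op 2: insert yak -> sets bits 3 10 -> bits=01011000001
Op 3: insert rat -> sets bits 0 6 -> bits=11011010001
Op 4: insert cow -> sets bits 2 10 -> bits=11111010001
Op 5: query ant -> checks bit5=0, bit9=0 (has a 0) -> no
Op 6: query rat -> checks bit0=1, bit6=1 (all 1) -> maybe
Op 7: query ant -> checks bit5=0, bit9=0 (has a 0) -> no
Op 8: insert ant -> sets bits 5 9 -> bits=11111110011
Op 9: insert gnu -> sets bits 1 7 -> bits=11111111011
Op 10: query rat -> checks bit0=1, bit6=1 (all 1) -> maybe
Op 11: query owl -> checks bit1=1, bit4=1 (all 1) -> maybe
Op 12: query ant -> checks bit5=1, bit9=1 (all 1) -> maybe
Query results in order: no maybe no maybe maybe maybe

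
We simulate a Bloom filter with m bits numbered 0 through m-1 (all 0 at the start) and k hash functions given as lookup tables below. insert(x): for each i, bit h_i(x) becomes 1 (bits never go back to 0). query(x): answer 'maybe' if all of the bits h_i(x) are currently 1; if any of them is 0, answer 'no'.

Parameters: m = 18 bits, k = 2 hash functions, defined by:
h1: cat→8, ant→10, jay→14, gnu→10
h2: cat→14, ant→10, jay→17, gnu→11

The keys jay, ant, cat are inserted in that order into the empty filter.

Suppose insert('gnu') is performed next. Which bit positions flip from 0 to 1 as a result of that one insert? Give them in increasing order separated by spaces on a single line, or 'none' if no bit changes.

Start: bits=000000000000000000
After insert 'jay': sets bits 14 17 -> bits=000000000000001001
After insert 'ant': sets bits 10 -> bits=000000000010001001
After insert 'cat': sets bits 8 14 -> bits=000000001010001001
insert 'gnu' would touch bits 10 11; currently bit10=1, bit11=0
Bits that are 0 among those (would change 0->1): 11

Answer: 11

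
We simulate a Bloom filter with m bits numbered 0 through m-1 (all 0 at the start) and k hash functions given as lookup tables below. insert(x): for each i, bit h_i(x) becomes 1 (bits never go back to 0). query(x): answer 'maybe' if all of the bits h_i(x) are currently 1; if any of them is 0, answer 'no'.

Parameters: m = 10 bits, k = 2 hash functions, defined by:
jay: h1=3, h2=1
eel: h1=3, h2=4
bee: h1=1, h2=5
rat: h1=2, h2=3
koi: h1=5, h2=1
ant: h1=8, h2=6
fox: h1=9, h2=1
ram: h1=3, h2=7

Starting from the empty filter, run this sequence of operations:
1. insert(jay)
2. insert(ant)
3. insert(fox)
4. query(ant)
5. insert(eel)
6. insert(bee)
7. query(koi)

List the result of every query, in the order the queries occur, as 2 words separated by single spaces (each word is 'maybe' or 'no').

Start: bits=0000000000
Op 1: insert jay -> sets bits 1 3 -> bits=0101000000
Op 2: insert ant -> sets bits 6 8 -> bits=0101001010
Op 3: insert fox -> sets bits 1 9 -> bits=0101001011
Op 4: query ant -> checks bit6=1, bit8=1 (all 1) -> maybe
Op 5: insert eel -> sets bits 3 4 -> bits=0101101011
Op 6: insert bee -> sets bits 1 5 -> bits=0101111011
Op 7: query koi -> checks bit1=1, bit5=1 (all 1) -> maybe
Query results in order: maybe maybe

Answer: maybe maybe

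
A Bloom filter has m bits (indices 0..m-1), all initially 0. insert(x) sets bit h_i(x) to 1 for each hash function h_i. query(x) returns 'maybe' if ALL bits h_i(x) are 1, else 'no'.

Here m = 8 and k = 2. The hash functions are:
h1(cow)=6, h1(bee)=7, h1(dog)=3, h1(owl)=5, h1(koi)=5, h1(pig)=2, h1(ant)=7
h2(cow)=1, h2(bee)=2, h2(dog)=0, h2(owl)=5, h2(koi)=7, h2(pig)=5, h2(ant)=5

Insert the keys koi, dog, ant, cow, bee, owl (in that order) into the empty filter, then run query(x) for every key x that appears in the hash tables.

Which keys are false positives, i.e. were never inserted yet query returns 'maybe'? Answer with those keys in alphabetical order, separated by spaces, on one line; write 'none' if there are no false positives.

Start: bits=00000000
After insert 'koi': sets bits 5 7 -> bits=00000101
After insert 'dog': sets bits 0 3 -> bits=10010101
After insert 'ant': sets bits 5 7 -> bits=10010101
After insert 'cow': sets bits 1 6 -> bits=11010111
After insert 'bee': sets bits 2 7 -> bits=11110111
After insert 'owl': sets bits 5 -> bits=11110111
Not inserted: pig — query each against bits=11110111:
query pig: checks bit2=1, bit5=1 (all 1) -> maybe => FALSE POSITIVE
False positives (alphabetical): pig

Answer: pig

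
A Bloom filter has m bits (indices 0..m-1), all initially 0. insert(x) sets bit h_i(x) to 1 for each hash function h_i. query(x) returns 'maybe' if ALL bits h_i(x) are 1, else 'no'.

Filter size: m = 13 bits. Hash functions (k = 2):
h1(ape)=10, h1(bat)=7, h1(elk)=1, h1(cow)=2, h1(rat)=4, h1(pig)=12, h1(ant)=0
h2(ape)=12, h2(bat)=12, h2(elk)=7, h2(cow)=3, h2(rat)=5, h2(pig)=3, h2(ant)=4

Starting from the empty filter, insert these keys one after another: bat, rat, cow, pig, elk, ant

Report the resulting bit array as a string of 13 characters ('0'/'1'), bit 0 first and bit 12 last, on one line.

Answer: 1111110100001

Derivation:
Start: bits=0000000000000
After insert 'bat': sets bits 7 12 -> bits=0000000100001
After insert 'rat': sets bits 4 5 -> bits=0000110100001
After insert 'cow': sets bits 2 3 -> bits=0011110100001
After insert 'pig': sets bits 3 12 -> bits=0011110100001
After insert 'elk': sets bits 1 7 -> bits=0111110100001
After insert 'ant': sets bits 0 4 -> bits=1111110100001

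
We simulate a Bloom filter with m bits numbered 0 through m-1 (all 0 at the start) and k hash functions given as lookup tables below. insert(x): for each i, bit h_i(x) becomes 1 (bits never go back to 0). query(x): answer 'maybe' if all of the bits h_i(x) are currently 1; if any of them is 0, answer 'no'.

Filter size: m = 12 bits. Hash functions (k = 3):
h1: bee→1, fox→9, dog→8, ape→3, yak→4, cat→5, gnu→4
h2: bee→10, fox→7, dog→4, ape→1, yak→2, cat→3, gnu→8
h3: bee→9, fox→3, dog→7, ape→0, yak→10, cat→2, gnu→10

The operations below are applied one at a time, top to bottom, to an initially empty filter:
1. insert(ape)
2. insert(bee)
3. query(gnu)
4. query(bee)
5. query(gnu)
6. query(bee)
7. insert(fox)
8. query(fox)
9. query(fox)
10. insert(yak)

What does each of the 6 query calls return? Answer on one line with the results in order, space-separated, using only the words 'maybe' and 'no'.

Start: bits=000000000000
Op 1: insert ape -> sets bits 0 1 3 -> bits=110100000000
Op 2: insert bee -> sets bits 1 9 10 -> bits=110100000110
Op 3: query gnu -> checks bit4=0, bit8=0, bit10=1 (has a 0) -> no
Op 4: query bee -> checks bit1=1, bit9=1, bit10=1 (all 1) -> maybe
Op 5: query gnu -> checks bit4=0, bit8=0, bit10=1 (has a 0) -> no
Op 6: query bee -> checks bit1=1, bit9=1, bit10=1 (all 1) -> maybe
Op 7: insert fox -> sets bits 3 7 9 -> bits=110100010110
Op 8: query fox -> checks bit3=1, bit7=1, bit9=1 (all 1) -> maybe
Op 9: query fox -> checks bit3=1, bit7=1, bit9=1 (all 1) -> maybe
Op 10: insert yak -> sets bits 2 4 10 -> bits=111110010110
Query results in order: no maybe no maybe maybe maybe

Answer: no maybe no maybe maybe maybe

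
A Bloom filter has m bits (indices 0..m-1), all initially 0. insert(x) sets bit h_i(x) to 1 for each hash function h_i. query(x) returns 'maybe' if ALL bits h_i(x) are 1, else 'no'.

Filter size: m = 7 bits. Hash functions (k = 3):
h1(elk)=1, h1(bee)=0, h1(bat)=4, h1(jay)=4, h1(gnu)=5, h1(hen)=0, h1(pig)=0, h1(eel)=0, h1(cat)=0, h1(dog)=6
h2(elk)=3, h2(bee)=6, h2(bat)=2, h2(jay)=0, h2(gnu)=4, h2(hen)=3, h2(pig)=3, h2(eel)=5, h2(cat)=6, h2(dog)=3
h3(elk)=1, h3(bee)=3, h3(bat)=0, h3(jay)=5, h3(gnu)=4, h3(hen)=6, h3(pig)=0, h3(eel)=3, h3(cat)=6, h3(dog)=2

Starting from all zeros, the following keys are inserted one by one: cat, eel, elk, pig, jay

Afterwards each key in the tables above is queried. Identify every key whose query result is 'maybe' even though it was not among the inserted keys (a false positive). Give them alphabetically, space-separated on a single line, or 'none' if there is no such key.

Start: bits=0000000
After insert 'cat': sets bits 0 6 -> bits=1000001
After insert 'eel': sets bits 0 3 5 -> bits=1001011
After insert 'elk': sets bits 1 3 -> bits=1101011
After insert 'pig': sets bits 0 3 -> bits=1101011
After insert 'jay': sets bits 0 4 5 -> bits=1101111
Not inserted: bat bee dog gnu hen — query each against bits=1101111:
query bat: checks bit0=1, bit2=0, bit4=1 (has a 0) -> no => not a false positive
query bee: checks bit0=1, bit3=1, bit6=1 (all 1) -> maybe => FALSE POSITIVE
query dog: checks bit2=0, bit3=1, bit6=1 (has a 0) -> no => not a false positive
query gnu: checks bit4=1, bit5=1 (all 1) -> maybe => FALSE POSITIVE
query hen: checks bit0=1, bit3=1, bit6=1 (all 1) -> maybe => FALSE POSITIVE
False positives (alphabetical): bee gnu hen

Answer: bee gnu hen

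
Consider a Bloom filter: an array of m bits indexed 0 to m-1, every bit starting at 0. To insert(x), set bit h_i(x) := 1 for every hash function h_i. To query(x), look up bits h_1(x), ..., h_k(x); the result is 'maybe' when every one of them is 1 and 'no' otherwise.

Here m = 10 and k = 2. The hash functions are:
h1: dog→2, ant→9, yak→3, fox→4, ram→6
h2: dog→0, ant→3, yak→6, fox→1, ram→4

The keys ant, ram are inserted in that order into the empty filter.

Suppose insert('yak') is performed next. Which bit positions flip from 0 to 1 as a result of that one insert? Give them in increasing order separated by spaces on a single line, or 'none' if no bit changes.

Start: bits=0000000000
After insert 'ant': sets bits 3 9 -> bits=0001000001
After insert 'ram': sets bits 4 6 -> bits=0001101001
insert 'yak' would touch bits 3 6; currently bit3=1, bit6=1
Bits that are 0 among those (would change 0->1): none

Answer: none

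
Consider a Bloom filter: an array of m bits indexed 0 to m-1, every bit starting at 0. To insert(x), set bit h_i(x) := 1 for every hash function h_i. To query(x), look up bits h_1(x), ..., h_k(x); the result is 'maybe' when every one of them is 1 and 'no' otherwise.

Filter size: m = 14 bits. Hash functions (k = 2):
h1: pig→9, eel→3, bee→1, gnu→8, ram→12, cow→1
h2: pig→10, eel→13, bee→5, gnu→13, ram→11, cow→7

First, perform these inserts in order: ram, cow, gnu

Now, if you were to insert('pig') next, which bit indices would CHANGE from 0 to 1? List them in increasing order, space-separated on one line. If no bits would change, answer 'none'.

Start: bits=00000000000000
After insert 'ram': sets bits 11 12 -> bits=00000000000110
After insert 'cow': sets bits 1 7 -> bits=01000001000110
After insert 'gnu': sets bits 8 13 -> bits=01000001100111
insert 'pig' would touch bits 9 10; currently bit9=0, bit10=0
Bits that are 0 among those (would change 0->1): 9 10

Answer: 9 10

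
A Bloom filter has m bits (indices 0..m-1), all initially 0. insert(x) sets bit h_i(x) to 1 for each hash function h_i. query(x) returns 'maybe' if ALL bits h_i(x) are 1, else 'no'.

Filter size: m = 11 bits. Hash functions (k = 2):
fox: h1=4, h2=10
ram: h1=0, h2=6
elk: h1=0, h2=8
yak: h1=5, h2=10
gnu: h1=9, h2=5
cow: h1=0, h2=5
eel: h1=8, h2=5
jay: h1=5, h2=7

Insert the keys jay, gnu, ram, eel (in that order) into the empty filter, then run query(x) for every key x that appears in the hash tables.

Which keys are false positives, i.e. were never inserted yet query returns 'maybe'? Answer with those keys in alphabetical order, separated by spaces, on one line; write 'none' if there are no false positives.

Start: bits=00000000000
After insert 'jay': sets bits 5 7 -> bits=00000101000
After insert 'gnu': sets bits 5 9 -> bits=00000101010
After insert 'ram': sets bits 0 6 -> bits=10000111010
After insert 'eel': sets bits 5 8 -> bits=10000111110
Not inserted: cow elk fox yak — query each against bits=10000111110:
query cow: checks bit0=1, bit5=1 (all 1) -> maybe => FALSE POSITIVE
query elk: checks bit0=1, bit8=1 (all 1) -> maybe => FALSE POSITIVE
query fox: checks bit4=0, bit10=0 (has a 0) -> no => not a false positive
query yak: checks bit5=1, bit10=0 (has a 0) -> no => not a false positive
False positives (alphabetical): cow elk

Answer: cow elk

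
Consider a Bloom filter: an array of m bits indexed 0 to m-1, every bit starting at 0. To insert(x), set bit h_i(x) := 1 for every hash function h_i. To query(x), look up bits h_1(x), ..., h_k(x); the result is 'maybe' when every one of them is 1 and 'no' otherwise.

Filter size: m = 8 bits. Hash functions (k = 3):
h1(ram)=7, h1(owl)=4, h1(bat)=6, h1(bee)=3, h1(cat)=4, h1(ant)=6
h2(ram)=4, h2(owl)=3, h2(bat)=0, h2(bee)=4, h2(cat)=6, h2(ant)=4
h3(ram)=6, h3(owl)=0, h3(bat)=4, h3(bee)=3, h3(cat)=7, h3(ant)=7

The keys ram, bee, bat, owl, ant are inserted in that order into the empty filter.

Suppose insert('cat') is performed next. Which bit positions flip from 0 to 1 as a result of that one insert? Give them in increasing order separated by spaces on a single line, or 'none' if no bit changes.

Answer: none

Derivation:
Start: bits=00000000
After insert 'ram': sets bits 4 6 7 -> bits=00001011
After insert 'bee': sets bits 3 4 -> bits=00011011
After insert 'bat': sets bits 0 4 6 -> bits=10011011
After insert 'owl': sets bits 0 3 4 -> bits=10011011
After insert 'ant': sets bits 4 6 7 -> bits=10011011
insert 'cat' would touch bits 4 6 7; currently bit4=1, bit6=1, bit7=1
Bits that are 0 among those (would change 0->1): none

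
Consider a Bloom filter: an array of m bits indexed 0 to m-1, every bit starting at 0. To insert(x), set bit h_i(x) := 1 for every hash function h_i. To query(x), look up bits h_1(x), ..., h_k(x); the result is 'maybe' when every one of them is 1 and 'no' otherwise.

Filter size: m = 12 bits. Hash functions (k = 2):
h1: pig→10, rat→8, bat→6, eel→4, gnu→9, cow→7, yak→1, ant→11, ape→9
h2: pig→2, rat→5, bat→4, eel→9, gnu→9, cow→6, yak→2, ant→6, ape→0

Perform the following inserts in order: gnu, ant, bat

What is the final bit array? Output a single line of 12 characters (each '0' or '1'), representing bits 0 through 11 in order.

Start: bits=000000000000
After insert 'gnu': sets bits 9 -> bits=000000000100
After insert 'ant': sets bits 6 11 -> bits=000000100101
After insert 'bat': sets bits 4 6 -> bits=000010100101

Answer: 000010100101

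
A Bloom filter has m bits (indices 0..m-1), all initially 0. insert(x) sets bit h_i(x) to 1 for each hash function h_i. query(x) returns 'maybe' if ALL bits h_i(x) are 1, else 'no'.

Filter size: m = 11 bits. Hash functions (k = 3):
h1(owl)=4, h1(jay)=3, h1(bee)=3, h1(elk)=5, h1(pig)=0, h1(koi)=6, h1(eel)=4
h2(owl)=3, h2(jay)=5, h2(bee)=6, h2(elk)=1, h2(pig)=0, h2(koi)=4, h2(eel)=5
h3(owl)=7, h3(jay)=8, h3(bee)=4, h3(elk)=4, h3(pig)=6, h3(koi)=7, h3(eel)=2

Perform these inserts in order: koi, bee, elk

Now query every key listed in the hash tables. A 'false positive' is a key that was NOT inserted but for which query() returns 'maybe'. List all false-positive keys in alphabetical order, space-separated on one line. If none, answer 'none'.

Answer: owl

Derivation:
Start: bits=00000000000
After insert 'koi': sets bits 4 6 7 -> bits=00001011000
After insert 'bee': sets bits 3 4 6 -> bits=00011011000
After insert 'elk': sets bits 1 4 5 -> bits=01011111000
Not inserted: eel jay owl pig — query each against bits=01011111000:
query eel: checks bit2=0, bit4=1, bit5=1 (has a 0) -> no => not a false positive
query jay: checks bit3=1, bit5=1, bit8=0 (has a 0) -> no => not a false positive
query owl: checks bit3=1, bit4=1, bit7=1 (all 1) -> maybe => FALSE POSITIVE
query pig: checks bit0=0, bit6=1 (has a 0) -> no => not a false positive
False positives (alphabetical): owl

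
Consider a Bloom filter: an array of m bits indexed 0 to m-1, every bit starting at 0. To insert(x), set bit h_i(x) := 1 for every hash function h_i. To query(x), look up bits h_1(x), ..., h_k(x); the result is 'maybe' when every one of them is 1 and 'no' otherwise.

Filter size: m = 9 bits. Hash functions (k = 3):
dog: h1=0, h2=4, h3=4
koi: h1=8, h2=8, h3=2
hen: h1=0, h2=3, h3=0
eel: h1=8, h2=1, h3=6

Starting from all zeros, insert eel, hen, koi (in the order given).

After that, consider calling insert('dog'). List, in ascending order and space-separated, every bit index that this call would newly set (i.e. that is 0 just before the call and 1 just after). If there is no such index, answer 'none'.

Answer: 4

Derivation:
Start: bits=000000000
After insert 'eel': sets bits 1 6 8 -> bits=010000101
After insert 'hen': sets bits 0 3 -> bits=110100101
After insert 'koi': sets bits 2 8 -> bits=111100101
insert 'dog' would touch bits 0 4; currently bit0=1, bit4=0
Bits that are 0 among those (would change 0->1): 4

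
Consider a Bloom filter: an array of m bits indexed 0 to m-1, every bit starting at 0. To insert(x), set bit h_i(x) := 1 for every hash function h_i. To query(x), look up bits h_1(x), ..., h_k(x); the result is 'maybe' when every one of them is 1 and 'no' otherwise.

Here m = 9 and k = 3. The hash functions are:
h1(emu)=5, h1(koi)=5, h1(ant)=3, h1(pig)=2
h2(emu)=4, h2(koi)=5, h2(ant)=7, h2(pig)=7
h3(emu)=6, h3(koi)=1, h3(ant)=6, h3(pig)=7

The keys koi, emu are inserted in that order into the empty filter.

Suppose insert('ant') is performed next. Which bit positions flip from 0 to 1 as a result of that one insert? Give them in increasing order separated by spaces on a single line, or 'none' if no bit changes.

Answer: 3 7

Derivation:
Start: bits=000000000
After insert 'koi': sets bits 1 5 -> bits=010001000
After insert 'emu': sets bits 4 5 6 -> bits=010011100
insert 'ant' would touch bits 3 6 7; currently bit3=0, bit6=1, bit7=0
Bits that are 0 among those (would change 0->1): 3 7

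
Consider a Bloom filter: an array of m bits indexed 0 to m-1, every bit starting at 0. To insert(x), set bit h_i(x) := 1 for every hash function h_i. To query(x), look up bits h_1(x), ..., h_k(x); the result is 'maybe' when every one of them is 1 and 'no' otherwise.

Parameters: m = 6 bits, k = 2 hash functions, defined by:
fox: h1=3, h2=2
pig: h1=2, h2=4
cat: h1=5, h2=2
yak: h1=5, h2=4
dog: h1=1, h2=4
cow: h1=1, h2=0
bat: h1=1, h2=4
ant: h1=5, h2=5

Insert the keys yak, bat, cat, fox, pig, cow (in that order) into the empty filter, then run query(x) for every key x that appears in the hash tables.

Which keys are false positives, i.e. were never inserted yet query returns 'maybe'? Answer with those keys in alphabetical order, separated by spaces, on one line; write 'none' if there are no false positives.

Answer: ant dog

Derivation:
Start: bits=000000
After insert 'yak': sets bits 4 5 -> bits=000011
After insert 'bat': sets bits 1 4 -> bits=010011
After insert 'cat': sets bits 2 5 -> bits=011011
After insert 'fox': sets bits 2 3 -> bits=011111
After insert 'pig': sets bits 2 4 -> bits=011111
After insert 'cow': sets bits 0 1 -> bits=111111
Not inserted: ant dog — query each against bits=111111:
query ant: checks bit5=1 (all 1) -> maybe => FALSE POSITIVE
query dog: checks bit1=1, bit4=1 (all 1) -> maybe => FALSE POSITIVE
False positives (alphabetical): ant dog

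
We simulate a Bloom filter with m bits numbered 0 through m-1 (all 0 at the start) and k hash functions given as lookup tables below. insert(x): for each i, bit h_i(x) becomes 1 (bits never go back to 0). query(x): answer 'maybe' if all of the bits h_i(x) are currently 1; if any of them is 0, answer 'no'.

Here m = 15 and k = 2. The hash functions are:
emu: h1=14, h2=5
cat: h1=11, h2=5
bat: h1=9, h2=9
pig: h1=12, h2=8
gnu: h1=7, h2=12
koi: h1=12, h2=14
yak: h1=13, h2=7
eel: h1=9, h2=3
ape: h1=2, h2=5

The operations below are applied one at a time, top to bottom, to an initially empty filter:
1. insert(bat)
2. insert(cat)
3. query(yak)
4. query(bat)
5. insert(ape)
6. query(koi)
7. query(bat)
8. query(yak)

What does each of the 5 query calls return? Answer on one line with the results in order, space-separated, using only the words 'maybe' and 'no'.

Answer: no maybe no maybe no

Derivation:
Start: bits=000000000000000
Op 1: insert bat -> sets bits 9 -> bits=000000000100000
Op 2: insert cat -> sets bits 5 11 -> bits=000001000101000
Op 3: query yak -> checks bit7=0, bit13=0 (has a 0) -> no
Op 4: query bat -> checks bit9=1 (all 1) -> maybe
Op 5: insert ape -> sets bits 2 5 -> bits=001001000101000
Op 6: query koi -> checks bit12=0, bit14=0 (has a 0) -> no
Op 7: query bat -> checks bit9=1 (all 1) -> maybe
Op 8: query yak -> checks bit7=0, bit13=0 (has a 0) -> no
Query results in order: no maybe no maybe no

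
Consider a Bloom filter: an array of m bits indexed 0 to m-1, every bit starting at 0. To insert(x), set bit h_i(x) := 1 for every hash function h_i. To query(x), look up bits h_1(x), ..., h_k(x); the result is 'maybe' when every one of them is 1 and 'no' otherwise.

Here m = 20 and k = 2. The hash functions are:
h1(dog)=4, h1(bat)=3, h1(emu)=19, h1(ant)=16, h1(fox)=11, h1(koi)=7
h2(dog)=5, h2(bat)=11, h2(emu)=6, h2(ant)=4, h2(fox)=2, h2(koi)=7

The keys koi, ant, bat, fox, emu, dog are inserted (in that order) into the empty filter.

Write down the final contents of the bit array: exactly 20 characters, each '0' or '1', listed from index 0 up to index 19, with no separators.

Start: bits=00000000000000000000
After insert 'koi': sets bits 7 -> bits=00000001000000000000
After insert 'ant': sets bits 4 16 -> bits=00001001000000001000
After insert 'bat': sets bits 3 11 -> bits=00011001000100001000
After insert 'fox': sets bits 2 11 -> bits=00111001000100001000
After insert 'emu': sets bits 6 19 -> bits=00111011000100001001
After insert 'dog': sets bits 4 5 -> bits=00111111000100001001

Answer: 00111111000100001001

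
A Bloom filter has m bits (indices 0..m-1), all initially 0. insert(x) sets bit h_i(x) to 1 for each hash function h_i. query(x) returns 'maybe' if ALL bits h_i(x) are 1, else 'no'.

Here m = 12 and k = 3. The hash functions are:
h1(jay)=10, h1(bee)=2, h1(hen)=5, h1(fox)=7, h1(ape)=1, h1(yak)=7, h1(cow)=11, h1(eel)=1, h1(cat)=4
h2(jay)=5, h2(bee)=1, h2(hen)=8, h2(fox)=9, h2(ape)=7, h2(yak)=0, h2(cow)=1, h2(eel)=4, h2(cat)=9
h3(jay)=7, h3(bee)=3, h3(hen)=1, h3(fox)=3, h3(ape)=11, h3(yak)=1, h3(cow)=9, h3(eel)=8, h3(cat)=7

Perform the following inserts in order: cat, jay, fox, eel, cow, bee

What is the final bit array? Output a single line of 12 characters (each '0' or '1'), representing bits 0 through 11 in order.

Answer: 011111011111

Derivation:
Start: bits=000000000000
After insert 'cat': sets bits 4 7 9 -> bits=000010010100
After insert 'jay': sets bits 5 7 10 -> bits=000011010110
After insert 'fox': sets bits 3 7 9 -> bits=000111010110
After insert 'eel': sets bits 1 4 8 -> bits=010111011110
After insert 'cow': sets bits 1 9 11 -> bits=010111011111
After insert 'bee': sets bits 1 2 3 -> bits=011111011111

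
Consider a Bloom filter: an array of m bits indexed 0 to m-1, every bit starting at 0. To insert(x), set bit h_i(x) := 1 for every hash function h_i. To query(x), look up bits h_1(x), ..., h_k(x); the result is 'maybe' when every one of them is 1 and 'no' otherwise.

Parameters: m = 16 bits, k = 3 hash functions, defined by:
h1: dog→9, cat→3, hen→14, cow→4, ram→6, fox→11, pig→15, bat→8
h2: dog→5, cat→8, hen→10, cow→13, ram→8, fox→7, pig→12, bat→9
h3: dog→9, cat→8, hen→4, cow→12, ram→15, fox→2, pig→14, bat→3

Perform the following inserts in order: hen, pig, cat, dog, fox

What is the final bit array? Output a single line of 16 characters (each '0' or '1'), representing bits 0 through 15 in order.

Answer: 0011110111111011

Derivation:
Start: bits=0000000000000000
After insert 'hen': sets bits 4 10 14 -> bits=0000100000100010
After insert 'pig': sets bits 12 14 15 -> bits=0000100000101011
After insert 'cat': sets bits 3 8 -> bits=0001100010101011
After insert 'dog': sets bits 5 9 -> bits=0001110011101011
After insert 'fox': sets bits 2 7 11 -> bits=0011110111111011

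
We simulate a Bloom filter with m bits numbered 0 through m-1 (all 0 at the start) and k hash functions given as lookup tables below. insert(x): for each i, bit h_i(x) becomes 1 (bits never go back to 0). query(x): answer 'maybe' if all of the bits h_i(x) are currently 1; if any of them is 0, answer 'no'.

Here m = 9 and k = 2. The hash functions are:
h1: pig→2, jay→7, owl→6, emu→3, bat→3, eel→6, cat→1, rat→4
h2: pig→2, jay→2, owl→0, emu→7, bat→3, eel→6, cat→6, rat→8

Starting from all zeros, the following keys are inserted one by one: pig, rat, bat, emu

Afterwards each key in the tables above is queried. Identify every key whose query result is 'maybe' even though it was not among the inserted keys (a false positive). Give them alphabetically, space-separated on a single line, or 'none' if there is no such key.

Start: bits=000000000
After insert 'pig': sets bits 2 -> bits=001000000
After insert 'rat': sets bits 4 8 -> bits=001010001
After insert 'bat': sets bits 3 -> bits=001110001
After insert 'emu': sets bits 3 7 -> bits=001110011
Not inserted: cat eel jay owl — query each against bits=001110011:
query cat: checks bit1=0, bit6=0 (has a 0) -> no => not a false positive
query eel: checks bit6=0 (has a 0) -> no => not a false positive
query jay: checks bit2=1, bit7=1 (all 1) -> maybe => FALSE POSITIVE
query owl: checks bit0=0, bit6=0 (has a 0) -> no => not a false positive
False positives (alphabetical): jay

Answer: jay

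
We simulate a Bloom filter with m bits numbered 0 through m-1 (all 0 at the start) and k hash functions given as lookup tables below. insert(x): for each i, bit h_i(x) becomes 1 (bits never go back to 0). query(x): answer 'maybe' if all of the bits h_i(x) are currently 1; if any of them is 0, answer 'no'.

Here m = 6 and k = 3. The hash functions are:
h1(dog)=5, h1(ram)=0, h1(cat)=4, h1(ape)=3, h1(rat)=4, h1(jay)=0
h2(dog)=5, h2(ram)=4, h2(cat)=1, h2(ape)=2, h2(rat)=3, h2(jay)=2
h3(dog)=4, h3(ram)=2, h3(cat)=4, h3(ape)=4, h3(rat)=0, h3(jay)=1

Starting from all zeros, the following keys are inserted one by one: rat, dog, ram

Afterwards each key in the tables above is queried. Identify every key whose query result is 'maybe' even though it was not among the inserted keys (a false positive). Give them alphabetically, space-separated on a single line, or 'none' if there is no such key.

Start: bits=000000
After insert 'rat': sets bits 0 3 4 -> bits=100110
After insert 'dog': sets bits 4 5 -> bits=100111
After insert 'ram': sets bits 0 2 4 -> bits=101111
Not inserted: ape cat jay — query each against bits=101111:
query ape: checks bit2=1, bit3=1, bit4=1 (all 1) -> maybe => FALSE POSITIVE
query cat: checks bit1=0, bit4=1 (has a 0) -> no => not a false positive
query jay: checks bit0=1, bit1=0, bit2=1 (has a 0) -> no => not a false positive
False positives (alphabetical): ape

Answer: ape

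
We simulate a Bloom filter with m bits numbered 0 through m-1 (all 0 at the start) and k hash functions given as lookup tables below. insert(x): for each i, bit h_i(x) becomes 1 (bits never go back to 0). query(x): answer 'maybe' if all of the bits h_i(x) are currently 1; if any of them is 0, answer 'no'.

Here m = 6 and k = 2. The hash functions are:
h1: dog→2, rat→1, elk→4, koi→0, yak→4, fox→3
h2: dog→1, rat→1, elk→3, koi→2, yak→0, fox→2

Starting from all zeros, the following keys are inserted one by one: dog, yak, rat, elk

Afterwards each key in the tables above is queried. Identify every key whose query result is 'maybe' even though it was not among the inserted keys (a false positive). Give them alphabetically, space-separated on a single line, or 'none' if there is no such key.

Start: bits=000000
After insert 'dog': sets bits 1 2 -> bits=011000
After insert 'yak': sets bits 0 4 -> bits=111010
After insert 'rat': sets bits 1 -> bits=111010
After insert 'elk': sets bits 3 4 -> bits=111110
Not inserted: fox koi — query each against bits=111110:
query fox: checks bit2=1, bit3=1 (all 1) -> maybe => FALSE POSITIVE
query koi: checks bit0=1, bit2=1 (all 1) -> maybe => FALSE POSITIVE
False positives (alphabetical): fox koi

Answer: fox koi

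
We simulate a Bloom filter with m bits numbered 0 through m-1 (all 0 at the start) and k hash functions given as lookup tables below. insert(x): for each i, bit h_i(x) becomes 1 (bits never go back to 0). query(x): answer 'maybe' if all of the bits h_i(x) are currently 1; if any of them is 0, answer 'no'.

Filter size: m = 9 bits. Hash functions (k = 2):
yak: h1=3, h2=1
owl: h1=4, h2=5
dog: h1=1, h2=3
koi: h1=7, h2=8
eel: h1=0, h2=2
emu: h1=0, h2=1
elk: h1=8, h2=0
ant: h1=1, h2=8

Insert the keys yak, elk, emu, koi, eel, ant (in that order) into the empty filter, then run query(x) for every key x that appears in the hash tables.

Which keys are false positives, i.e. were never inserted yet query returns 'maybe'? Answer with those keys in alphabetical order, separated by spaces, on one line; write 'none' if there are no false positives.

Start: bits=000000000
After insert 'yak': sets bits 1 3 -> bits=010100000
After insert 'elk': sets bits 0 8 -> bits=110100001
After insert 'emu': sets bits 0 1 -> bits=110100001
After insert 'koi': sets bits 7 8 -> bits=110100011
After insert 'eel': sets bits 0 2 -> bits=111100011
After insert 'ant': sets bits 1 8 -> bits=111100011
Not inserted: dog owl — query each against bits=111100011:
query dog: checks bit1=1, bit3=1 (all 1) -> maybe => FALSE POSITIVE
query owl: checks bit4=0, bit5=0 (has a 0) -> no => not a false positive
False positives (alphabetical): dog

Answer: dog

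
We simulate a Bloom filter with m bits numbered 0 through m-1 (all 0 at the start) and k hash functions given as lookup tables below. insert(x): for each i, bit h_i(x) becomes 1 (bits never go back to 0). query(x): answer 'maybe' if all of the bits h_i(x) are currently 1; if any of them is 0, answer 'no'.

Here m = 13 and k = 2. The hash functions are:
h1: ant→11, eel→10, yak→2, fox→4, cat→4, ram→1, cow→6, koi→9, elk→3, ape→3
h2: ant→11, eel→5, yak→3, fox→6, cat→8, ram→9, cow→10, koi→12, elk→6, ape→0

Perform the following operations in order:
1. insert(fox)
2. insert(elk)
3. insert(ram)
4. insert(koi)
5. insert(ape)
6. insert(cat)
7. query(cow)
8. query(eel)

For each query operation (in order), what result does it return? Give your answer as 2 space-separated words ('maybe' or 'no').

Answer: no no

Derivation:
Start: bits=0000000000000
Op 1: insert fox -> sets bits 4 6 -> bits=0000101000000
Op 2: insert elk -> sets bits 3 6 -> bits=0001101000000
Op 3: insert ram -> sets bits 1 9 -> bits=0101101001000
Op 4: insert koi -> sets bits 9 12 -> bits=0101101001001
Op 5: insert ape -> sets bits 0 3 -> bits=1101101001001
Op 6: insert cat -> sets bits 4 8 -> bits=1101101011001
Op 7: query cow -> checks bit6=1, bit10=0 (has a 0) -> no
Op 8: query eel -> checks bit5=0, bit10=0 (has a 0) -> no
Query results in order: no no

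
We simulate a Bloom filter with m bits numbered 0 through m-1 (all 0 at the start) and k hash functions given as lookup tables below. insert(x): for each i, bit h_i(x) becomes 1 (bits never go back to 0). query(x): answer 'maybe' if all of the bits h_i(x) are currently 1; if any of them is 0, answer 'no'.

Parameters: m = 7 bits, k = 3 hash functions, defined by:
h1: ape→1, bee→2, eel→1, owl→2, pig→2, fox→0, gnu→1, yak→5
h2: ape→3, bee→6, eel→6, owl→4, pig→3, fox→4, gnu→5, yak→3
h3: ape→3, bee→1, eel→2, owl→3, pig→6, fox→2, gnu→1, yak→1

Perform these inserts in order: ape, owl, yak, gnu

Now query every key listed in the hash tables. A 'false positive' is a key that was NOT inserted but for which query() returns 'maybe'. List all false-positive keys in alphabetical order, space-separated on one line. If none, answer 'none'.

Start: bits=0000000
After insert 'ape': sets bits 1 3 -> bits=0101000
After insert 'owl': sets bits 2 3 4 -> bits=0111100
After insert 'yak': sets bits 1 3 5 -> bits=0111110
After insert 'gnu': sets bits 1 5 -> bits=0111110
Not inserted: bee eel fox pig — query each against bits=0111110:
query bee: checks bit1=1, bit2=1, bit6=0 (has a 0) -> no => not a false positive
query eel: checks bit1=1, bit2=1, bit6=0 (has a 0) -> no => not a false positive
query fox: checks bit0=0, bit2=1, bit4=1 (has a 0) -> no => not a false positive
query pig: checks bit2=1, bit3=1, bit6=0 (has a 0) -> no => not a false positive
False positives (alphabetical): none

Answer: none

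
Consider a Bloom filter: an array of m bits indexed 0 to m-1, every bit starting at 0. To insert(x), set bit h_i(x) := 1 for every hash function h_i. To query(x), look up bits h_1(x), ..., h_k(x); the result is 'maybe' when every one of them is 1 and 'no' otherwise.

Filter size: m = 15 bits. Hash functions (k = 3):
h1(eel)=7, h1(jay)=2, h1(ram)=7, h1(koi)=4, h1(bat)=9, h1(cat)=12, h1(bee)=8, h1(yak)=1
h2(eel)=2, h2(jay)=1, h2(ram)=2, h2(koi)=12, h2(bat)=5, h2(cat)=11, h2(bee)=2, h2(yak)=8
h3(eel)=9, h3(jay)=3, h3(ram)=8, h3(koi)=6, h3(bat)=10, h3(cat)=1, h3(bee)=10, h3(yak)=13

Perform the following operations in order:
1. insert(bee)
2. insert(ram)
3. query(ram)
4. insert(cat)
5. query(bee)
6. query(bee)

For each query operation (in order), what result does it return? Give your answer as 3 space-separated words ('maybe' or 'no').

Start: bits=000000000000000
Op 1: insert bee -> sets bits 2 8 10 -> bits=001000001010000
Op 2: insert ram -> sets bits 2 7 8 -> bits=001000011010000
Op 3: query ram -> checks bit2=1, bit7=1, bit8=1 (all 1) -> maybe
Op 4: insert cat -> sets bits 1 11 12 -> bits=011000011011100
Op 5: query bee -> checks bit2=1, bit8=1, bit10=1 (all 1) -> maybe
Op 6: query bee -> checks bit2=1, bit8=1, bit10=1 (all 1) -> maybe
Query results in order: maybe maybe maybe

Answer: maybe maybe maybe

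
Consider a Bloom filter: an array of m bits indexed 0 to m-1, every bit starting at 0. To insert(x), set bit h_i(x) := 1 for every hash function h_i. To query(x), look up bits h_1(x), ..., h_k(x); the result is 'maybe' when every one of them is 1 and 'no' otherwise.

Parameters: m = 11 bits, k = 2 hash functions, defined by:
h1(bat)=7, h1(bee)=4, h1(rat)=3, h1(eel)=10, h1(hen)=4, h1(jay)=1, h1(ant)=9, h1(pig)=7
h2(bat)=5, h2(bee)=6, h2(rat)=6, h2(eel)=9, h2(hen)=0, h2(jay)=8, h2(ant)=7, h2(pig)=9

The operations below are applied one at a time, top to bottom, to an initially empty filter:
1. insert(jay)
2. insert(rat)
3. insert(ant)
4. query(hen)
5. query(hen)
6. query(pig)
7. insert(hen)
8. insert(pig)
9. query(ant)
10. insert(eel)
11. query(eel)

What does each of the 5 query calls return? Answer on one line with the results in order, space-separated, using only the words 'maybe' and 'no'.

Answer: no no maybe maybe maybe

Derivation:
Start: bits=00000000000
Op 1: insert jay -> sets bits 1 8 -> bits=01000000100
Op 2: insert rat -> sets bits 3 6 -> bits=01010010100
Op 3: insert ant -> sets bits 7 9 -> bits=01010011110
Op 4: query hen -> checks bit0=0, bit4=0 (has a 0) -> no
Op 5: query hen -> checks bit0=0, bit4=0 (has a 0) -> no
Op 6: query pig -> checks bit7=1, bit9=1 (all 1) -> maybe
Op 7: insert hen -> sets bits 0 4 -> bits=11011011110
Op 8: insert pig -> sets bits 7 9 -> bits=11011011110
Op 9: query ant -> checks bit7=1, bit9=1 (all 1) -> maybe
Op 10: insert eel -> sets bits 9 10 -> bits=11011011111
Op 11: query eel -> checks bit9=1, bit10=1 (all 1) -> maybe
Query results in order: no no maybe maybe maybe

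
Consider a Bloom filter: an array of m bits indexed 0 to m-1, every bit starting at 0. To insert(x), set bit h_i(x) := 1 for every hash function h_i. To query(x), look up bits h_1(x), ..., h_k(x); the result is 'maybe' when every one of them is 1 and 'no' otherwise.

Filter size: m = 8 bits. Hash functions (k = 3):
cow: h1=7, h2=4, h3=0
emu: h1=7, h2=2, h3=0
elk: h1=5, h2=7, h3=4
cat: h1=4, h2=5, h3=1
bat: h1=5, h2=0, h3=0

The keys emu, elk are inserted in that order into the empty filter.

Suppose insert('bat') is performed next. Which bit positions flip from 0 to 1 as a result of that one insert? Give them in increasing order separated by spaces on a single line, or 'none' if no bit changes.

Answer: none

Derivation:
Start: bits=00000000
After insert 'emu': sets bits 0 2 7 -> bits=10100001
After insert 'elk': sets bits 4 5 7 -> bits=10101101
insert 'bat' would touch bits 0 5; currently bit0=1, bit5=1
Bits that are 0 among those (would change 0->1): none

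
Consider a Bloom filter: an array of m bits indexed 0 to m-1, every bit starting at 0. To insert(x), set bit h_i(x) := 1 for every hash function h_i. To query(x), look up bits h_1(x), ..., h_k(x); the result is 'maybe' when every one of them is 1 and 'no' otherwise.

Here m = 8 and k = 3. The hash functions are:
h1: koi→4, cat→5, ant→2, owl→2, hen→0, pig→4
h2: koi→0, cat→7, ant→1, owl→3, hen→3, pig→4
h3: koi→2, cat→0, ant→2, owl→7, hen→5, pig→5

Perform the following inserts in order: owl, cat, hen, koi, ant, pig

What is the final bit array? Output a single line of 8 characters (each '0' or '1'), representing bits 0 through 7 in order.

Answer: 11111101

Derivation:
Start: bits=00000000
After insert 'owl': sets bits 2 3 7 -> bits=00110001
After insert 'cat': sets bits 0 5 7 -> bits=10110101
After insert 'hen': sets bits 0 3 5 -> bits=10110101
After insert 'koi': sets bits 0 2 4 -> bits=10111101
After insert 'ant': sets bits 1 2 -> bits=11111101
After insert 'pig': sets bits 4 5 -> bits=11111101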